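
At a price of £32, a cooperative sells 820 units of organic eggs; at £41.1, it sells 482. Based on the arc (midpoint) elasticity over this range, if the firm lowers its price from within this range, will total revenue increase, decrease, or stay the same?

increase

Arc ε = (-338/9.1)(36.55/651.0) ≈ -2.085.
|ε| = 2.09 > 1, so demand is elastic. A price cut therefore raises total revenue.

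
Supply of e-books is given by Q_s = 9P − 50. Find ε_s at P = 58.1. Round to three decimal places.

1.106

At P = 58.1, Q_s = 472.90.
dQ_s/dP = 9.
ε_s = (dQ_s/dP)(P/Q_s) = (9)(58.1/472.90).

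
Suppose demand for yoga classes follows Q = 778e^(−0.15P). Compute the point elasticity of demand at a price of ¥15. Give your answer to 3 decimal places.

At P = 15, Q = 82.001.
dQ/dP = −0.15·778e^(−0.15P) = −0.15Q = -12.300.
ε = (dQ/dP)(P/Q) = (-12.300)(15/82.001).
|ε| > 1, so demand is elastic at this price.

-2.250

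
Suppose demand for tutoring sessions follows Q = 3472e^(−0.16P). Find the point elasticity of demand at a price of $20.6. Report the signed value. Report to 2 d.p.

At P = 20.6, Q = 128.572.
dQ/dP = −0.16·3472e^(−0.16P) = −0.16Q = -20.571.
ε = (dQ/dP)(P/Q) = (-20.571)(20.6/128.572).
|ε| > 1, so demand is elastic at this price.

-3.30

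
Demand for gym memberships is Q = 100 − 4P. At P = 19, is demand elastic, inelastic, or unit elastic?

Q = 24, dQ/dP = -4.
ε = (dQ/dP)(P/Q) ≈ -3.167.
|ε| = 3.17 > 1.

elastic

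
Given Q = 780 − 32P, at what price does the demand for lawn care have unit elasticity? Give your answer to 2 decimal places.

12.19

For linear demand Q = a − bP, ε = −bP/(a − bP). |ε| = 1 when bP = a − bP, i.e. P = a/(2b).
P = 780/(2·32) = 780/64 = 12.1875.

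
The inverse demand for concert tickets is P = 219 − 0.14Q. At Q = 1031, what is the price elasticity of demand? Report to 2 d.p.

-0.52

At Q = 1031, P = 219 − 0.14(1031) = 74.66.
dP/dQ = −0.14, so dQ/dP = 1/(−0.14) = -7.143.
ε = (dQ/dP)(P/Q) = (-7.143)(74.66/1031).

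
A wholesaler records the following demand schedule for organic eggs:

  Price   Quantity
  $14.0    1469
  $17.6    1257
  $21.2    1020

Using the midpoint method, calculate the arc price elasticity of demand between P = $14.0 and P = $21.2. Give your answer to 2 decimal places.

At P = 14.0, Q = 1469; at P = 21.2, Q = 1020.
ΔQ = -449, ΔP = 7.2. Midpoints: P̄ = 17.60, Q̄ = 1244.5.
ε = (ΔQ/ΔP)(P̄/Q̄) = (-449/7.2)(17.60/1244.5).

-0.88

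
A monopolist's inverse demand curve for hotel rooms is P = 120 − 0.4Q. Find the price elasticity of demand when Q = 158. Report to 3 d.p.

At Q = 158, P = 120 − 0.4(158) = 56.80.
dP/dQ = −0.4, so dQ/dP = 1/(−0.4) = -2.500.
ε = (dQ/dP)(P/Q) = (-2.500)(56.80/158).

-0.899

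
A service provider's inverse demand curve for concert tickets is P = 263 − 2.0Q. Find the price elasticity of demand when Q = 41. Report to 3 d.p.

-2.207

At Q = 41, P = 263 − 2.0(41) = 181.00.
dP/dQ = −2.0, so dQ/dP = 1/(−2.0) = -0.500.
ε = (dQ/dP)(P/Q) = (-0.500)(181.00/41).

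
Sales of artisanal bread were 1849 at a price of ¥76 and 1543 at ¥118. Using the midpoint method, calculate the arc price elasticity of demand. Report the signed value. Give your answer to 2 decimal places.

ΔQ = 1543 − 1849 = -306; ΔP = 118 − 76 = 42.
Midpoints: P̄ = 97.00, Q̄ = 1696.0.
ε = (ΔQ/ΔP)(P̄/Q̄) = (-306/42)(97.00/1696.0).

-0.42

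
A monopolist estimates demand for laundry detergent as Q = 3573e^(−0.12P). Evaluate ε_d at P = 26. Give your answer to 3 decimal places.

At P = 26, Q = 157.774.
dQ/dP = −0.12·3573e^(−0.12P) = −0.12Q = -18.933.
ε = (dQ/dP)(P/Q) = (-18.933)(26/157.774).
|ε| > 1, so demand is elastic at this price.

-3.120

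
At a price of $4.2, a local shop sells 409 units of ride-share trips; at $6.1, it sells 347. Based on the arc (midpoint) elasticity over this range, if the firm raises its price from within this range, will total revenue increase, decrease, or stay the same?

increase

Arc ε = (-62/1.9)(5.15/378.0) ≈ -0.445.
|ε| = 0.44 < 1, so demand is inelastic. A price rise therefore raises total revenue.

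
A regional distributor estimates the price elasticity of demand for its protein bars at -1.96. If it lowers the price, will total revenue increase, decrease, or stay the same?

increase

|ε| = 1.96 > 1, so demand is elastic. A price cut therefore raises total revenue.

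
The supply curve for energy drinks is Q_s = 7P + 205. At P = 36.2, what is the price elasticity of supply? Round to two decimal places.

At P = 36.2, Q_s = 458.40.
dQ_s/dP = 7.
ε_s = (dQ_s/dP)(P/Q_s) = (7)(36.2/458.40).

0.55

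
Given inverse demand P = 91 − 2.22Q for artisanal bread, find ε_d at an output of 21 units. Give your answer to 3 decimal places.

At Q = 21, P = 91 − 2.22(21) = 44.38.
dP/dQ = −2.22, so dQ/dP = 1/(−2.22) = -0.450.
ε = (dQ/dP)(P/Q) = (-0.450)(44.38/21).

-0.952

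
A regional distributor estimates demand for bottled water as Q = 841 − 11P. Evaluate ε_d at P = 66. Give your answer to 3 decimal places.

-6.313

At P = 66, Q = 115.
dQ/dP = −11.
ε = (dQ/dP)(P/Q) = (-11)(66/115).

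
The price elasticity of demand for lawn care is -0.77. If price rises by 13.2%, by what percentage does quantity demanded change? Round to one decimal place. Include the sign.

-10.2%

%ΔQ ≈ ε × %ΔP = (-0.77)(13.2%) = -10.16%.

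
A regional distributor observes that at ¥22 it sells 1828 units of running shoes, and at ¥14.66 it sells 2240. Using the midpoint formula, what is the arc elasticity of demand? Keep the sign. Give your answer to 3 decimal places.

-0.506

ΔQ = 2240 − 1828 = 412; ΔP = 14.66 − 22 = -7.34.
Midpoints: P̄ = 18.33, Q̄ = 2034.0.
ε = (ΔQ/ΔP)(P̄/Q̄) = (412/-7.34)(18.33/2034.0).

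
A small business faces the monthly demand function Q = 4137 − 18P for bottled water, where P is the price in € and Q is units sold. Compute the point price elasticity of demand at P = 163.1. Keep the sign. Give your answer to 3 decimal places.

-2.444

At P = 163.1, Q = 1201.200.
dQ/dP = −18.
ε = (dQ/dP)(P/Q) = (-18)(163.1/1201.200).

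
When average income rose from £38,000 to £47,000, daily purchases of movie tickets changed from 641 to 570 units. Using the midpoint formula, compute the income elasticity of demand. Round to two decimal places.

-0.55

ΔQ = -71, ΔI = 9000. Midpoints: Ī = 42,500, Q̄ = 605.5.
ε_I = (ΔQ/ΔI)(Ī/Q̄) = (-71/9000)(42500/605.5).
ε_I < 0, so the good is inferior.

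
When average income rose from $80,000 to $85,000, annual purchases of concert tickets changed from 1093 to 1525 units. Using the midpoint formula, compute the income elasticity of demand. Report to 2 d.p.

5.45

ΔQ = 432, ΔI = 5000. Midpoints: Ī = 82,500, Q̄ = 1309.0.
ε_I = (ΔQ/ΔI)(Ī/Q̄) = (432/5000)(82500/1309.0).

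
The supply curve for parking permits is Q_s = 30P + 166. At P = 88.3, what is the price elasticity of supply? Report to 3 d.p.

At P = 88.3, Q_s = 2815.
dQ_s/dP = 30.
ε_s = (dQ_s/dP)(P/Q_s) = (30)(88.3/2815).

0.941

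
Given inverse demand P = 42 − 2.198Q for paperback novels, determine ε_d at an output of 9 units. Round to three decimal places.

-1.123

At Q = 9, P = 42 − 2.198(9) = 22.22.
dP/dQ = −2.198, so dQ/dP = 1/(−2.198) = -0.455.
ε = (dQ/dP)(P/Q) = (-0.455)(22.22/9).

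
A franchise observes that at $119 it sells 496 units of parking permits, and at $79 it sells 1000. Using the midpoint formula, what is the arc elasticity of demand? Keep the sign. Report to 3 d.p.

ΔQ = 1000 − 496 = 504; ΔP = 79 − 119 = -40.
Midpoints: P̄ = 99.00, Q̄ = 748.0.
ε = (ΔQ/ΔP)(P̄/Q̄) = (504/-40)(99.00/748.0).

-1.668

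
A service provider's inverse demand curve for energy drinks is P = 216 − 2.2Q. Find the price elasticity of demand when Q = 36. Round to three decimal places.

-1.727

At Q = 36, P = 216 − 2.2(36) = 136.80.
dP/dQ = −2.2, so dQ/dP = 1/(−2.2) = -0.455.
ε = (dQ/dP)(P/Q) = (-0.455)(136.80/36).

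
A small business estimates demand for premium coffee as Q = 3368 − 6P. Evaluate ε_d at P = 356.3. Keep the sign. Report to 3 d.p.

At P = 356.3, Q = 1230.200.
dQ/dP = −6.
ε = (dQ/dP)(P/Q) = (-6)(356.3/1230.200).

-1.738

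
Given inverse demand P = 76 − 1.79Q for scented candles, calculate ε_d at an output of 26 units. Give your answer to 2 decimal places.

At Q = 26, P = 76 − 1.79(26) = 29.46.
dP/dQ = −1.79, so dQ/dP = 1/(−1.79) = -0.559.
ε = (dQ/dP)(P/Q) = (-0.559)(29.46/26).

-0.63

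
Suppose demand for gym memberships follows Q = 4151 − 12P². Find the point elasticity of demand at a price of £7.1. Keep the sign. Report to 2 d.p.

-0.34

At P = 7.1, Q = 3546.080.
dQ/dP = −24P = -170.400.
ε = (dQ/dP)(P/Q) = (-170.400)(7.1/3546.080).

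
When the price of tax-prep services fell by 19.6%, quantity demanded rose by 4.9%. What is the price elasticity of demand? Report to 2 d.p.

-0.25

ε = %ΔQ / %ΔP = (4.9)/(-19.6) = -0.250.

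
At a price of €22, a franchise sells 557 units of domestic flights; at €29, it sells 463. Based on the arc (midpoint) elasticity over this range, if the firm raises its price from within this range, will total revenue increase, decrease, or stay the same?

increase

Arc ε = (-94/7)(25.50/510.0) ≈ -0.671.
|ε| = 0.67 < 1, so demand is inelastic. A price rise therefore raises total revenue.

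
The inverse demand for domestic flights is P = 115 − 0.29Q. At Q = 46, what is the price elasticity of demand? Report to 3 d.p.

At Q = 46, P = 115 − 0.29(46) = 101.66.
dP/dQ = −0.29, so dQ/dP = 1/(−0.29) = -3.448.
ε = (dQ/dP)(P/Q) = (-3.448)(101.66/46).

-7.621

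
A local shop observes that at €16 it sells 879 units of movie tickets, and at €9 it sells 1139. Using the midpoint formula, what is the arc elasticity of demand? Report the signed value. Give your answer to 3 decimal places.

ΔQ = 1139 − 879 = 260; ΔP = 9 − 16 = -7.
Midpoints: P̄ = 12.50, Q̄ = 1009.0.
ε = (ΔQ/ΔP)(P̄/Q̄) = (260/-7)(12.50/1009.0).

-0.460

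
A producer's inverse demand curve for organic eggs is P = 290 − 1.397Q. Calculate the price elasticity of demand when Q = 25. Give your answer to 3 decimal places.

At Q = 25, P = 290 − 1.397(25) = 255.07.
dP/dQ = −1.397, so dQ/dP = 1/(−1.397) = -0.716.
ε = (dQ/dP)(P/Q) = (-0.716)(255.07/25).

-7.304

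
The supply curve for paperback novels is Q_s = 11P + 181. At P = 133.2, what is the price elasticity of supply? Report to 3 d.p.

At P = 133.2, Q_s = 1646.20.
dQ_s/dP = 11.
ε_s = (dQ_s/dP)(P/Q_s) = (11)(133.2/1646.20).

0.890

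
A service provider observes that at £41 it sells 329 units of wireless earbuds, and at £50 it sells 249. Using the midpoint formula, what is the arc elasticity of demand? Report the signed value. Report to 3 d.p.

-1.399

ΔQ = 249 − 329 = -80; ΔP = 50 − 41 = 9.
Midpoints: P̄ = 45.50, Q̄ = 289.0.
ε = (ΔQ/ΔP)(P̄/Q̄) = (-80/9)(45.50/289.0).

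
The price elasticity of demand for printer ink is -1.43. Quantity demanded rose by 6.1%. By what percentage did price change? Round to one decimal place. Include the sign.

%ΔP ≈ %ΔQ / ε = (6.1%)/(-1.43) = -4.27%.

-4.3%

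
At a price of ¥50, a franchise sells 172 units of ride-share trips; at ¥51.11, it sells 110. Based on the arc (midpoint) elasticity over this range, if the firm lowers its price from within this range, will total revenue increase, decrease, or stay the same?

Arc ε = (-62/1.11)(50.55/141.0) ≈ -20.027.
|ε| = 20.03 > 1, so demand is elastic. A price cut therefore raises total revenue.

increase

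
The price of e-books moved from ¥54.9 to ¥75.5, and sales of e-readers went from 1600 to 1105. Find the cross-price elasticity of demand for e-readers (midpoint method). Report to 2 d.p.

ΔQ_x = 1105 − 1600 = -495; ΔP_y = 75.5 − 54.9 = 20.6.
Midpoints: P̄_y = 65.20, Q̄_x = 1352.5.
ε_xy = (ΔQ_x/ΔP_y)(P̄_y/Q̄_x) = (-495/20.6)(65.20/1352.5).

-1.16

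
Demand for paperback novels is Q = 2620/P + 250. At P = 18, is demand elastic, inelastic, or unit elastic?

inelastic

Q = 395.556, dQ/dP = -8.086.
ε = (dQ/dP)(P/Q) ≈ -0.368.
|ε| = 0.37 < 1.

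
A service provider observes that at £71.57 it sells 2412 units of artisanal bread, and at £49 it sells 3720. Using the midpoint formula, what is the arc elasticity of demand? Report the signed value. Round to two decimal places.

ΔQ = 3720 − 2412 = 1308; ΔP = 49 − 71.57 = -22.57.
Midpoints: P̄ = 60.28, Q̄ = 3066.0.
ε = (ΔQ/ΔP)(P̄/Q̄) = (1308/-22.57)(60.28/3066.0).

-1.14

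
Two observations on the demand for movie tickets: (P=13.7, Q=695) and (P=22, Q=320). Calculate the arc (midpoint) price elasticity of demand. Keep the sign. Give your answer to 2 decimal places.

ΔQ = 320 − 695 = -375; ΔP = 22 − 13.7 = 8.3.
Midpoints: P̄ = 17.85, Q̄ = 507.5.
ε = (ΔQ/ΔP)(P̄/Q̄) = (-375/8.3)(17.85/507.5).

-1.59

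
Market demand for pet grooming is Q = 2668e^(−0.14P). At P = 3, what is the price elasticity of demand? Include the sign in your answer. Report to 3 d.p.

At P = 3, Q = 1753.001.
dQ/dP = −0.14·2668e^(−0.14P) = −0.14Q = -245.420.
ε = (dQ/dP)(P/Q) = (-245.420)(3/1753.001).

-0.420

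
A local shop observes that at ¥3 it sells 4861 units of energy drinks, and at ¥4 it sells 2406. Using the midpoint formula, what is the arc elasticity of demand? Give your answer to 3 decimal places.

-2.365

ΔQ = 2406 − 4861 = -2455; ΔP = 4 − 3 = 1.
Midpoints: P̄ = 3.50, Q̄ = 3633.5.
ε = (ΔQ/ΔP)(P̄/Q̄) = (-2455/1)(3.50/3633.5).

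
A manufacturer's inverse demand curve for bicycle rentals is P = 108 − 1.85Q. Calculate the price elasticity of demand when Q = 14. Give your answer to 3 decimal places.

-3.170

At Q = 14, P = 108 − 1.85(14) = 82.10.
dP/dQ = −1.85, so dQ/dP = 1/(−1.85) = -0.541.
ε = (dQ/dP)(P/Q) = (-0.541)(82.10/14).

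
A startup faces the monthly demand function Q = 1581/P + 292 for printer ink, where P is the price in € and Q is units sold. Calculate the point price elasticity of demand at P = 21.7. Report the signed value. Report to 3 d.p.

-0.200

At P = 21.7, Q = 364.857.
dQ/dP = −1581/P² = -3.357.
ε = (dQ/dP)(P/Q) = (-3.357)(21.7/364.857).
|ε| < 1, so demand is inelastic at this price.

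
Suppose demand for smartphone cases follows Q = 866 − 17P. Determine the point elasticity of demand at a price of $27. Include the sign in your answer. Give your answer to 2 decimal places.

At P = 27, Q = 407.
dQ/dP = −17.
ε = (dQ/dP)(P/Q) = (-17)(27/407).

-1.13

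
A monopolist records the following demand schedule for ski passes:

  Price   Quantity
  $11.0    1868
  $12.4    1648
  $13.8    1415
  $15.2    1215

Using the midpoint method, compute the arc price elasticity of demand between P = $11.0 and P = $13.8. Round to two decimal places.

-1.22

At P = 11.0, Q = 1868; at P = 13.8, Q = 1415.
ΔQ = -453, ΔP = 2.8. Midpoints: P̄ = 12.40, Q̄ = 1641.5.
ε = (ΔQ/ΔP)(P̄/Q̄) = (-453/2.8)(12.40/1641.5).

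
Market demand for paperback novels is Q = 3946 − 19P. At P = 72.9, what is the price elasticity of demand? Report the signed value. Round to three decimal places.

-0.541

At P = 72.9, Q = 2560.900.
dQ/dP = −19.
ε = (dQ/dP)(P/Q) = (-19)(72.9/2560.900).
|ε| < 1, so demand is inelastic at this price.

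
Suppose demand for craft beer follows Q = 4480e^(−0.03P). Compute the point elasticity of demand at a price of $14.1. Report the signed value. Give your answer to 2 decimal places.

-0.42

At P = 14.1, Q = 2934.752.
dQ/dP = −0.03·4480e^(−0.03P) = −0.03Q = -88.043.
ε = (dQ/dP)(P/Q) = (-88.043)(14.1/2934.752).
|ε| < 1, so demand is inelastic at this price.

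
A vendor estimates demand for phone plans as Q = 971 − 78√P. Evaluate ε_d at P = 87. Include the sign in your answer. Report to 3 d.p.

-1.494

At P = 87, Q = 243.464.
dQ/dP = −78/(2√P) = -4.181.
ε = (dQ/dP)(P/Q) = (-4.181)(87/243.464).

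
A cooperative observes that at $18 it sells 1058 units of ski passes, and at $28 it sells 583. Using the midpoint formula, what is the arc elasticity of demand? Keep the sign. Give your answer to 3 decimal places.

-1.332

ΔQ = 583 − 1058 = -475; ΔP = 28 − 18 = 10.
Midpoints: P̄ = 23.00, Q̄ = 820.5.
ε = (ΔQ/ΔP)(P̄/Q̄) = (-475/10)(23.00/820.5).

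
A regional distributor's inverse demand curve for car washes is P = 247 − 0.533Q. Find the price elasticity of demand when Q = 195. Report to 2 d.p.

-1.38

At Q = 195, P = 247 − 0.533(195) = 143.06.
dP/dQ = −0.533, so dQ/dP = 1/(−0.533) = -1.876.
ε = (dQ/dP)(P/Q) = (-1.876)(143.06/195).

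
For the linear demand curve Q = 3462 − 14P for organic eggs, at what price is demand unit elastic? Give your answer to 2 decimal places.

123.64

For linear demand Q = a − bP, ε = −bP/(a − bP). |ε| = 1 when bP = a − bP, i.e. P = a/(2b).
P = 3462/(2·14) = 3462/28 = 123.6429.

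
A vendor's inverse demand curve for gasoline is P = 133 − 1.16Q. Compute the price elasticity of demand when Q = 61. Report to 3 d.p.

-0.880

At Q = 61, P = 133 − 1.16(61) = 62.24.
dP/dQ = −1.16, so dQ/dP = 1/(−1.16) = -0.862.
ε = (dQ/dP)(P/Q) = (-0.862)(62.24/61).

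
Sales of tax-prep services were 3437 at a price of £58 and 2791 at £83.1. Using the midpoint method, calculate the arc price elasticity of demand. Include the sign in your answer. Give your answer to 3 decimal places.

-0.583

ΔQ = 2791 − 3437 = -646; ΔP = 83.1 − 58 = 25.1.
Midpoints: P̄ = 70.55, Q̄ = 3114.0.
ε = (ΔQ/ΔP)(P̄/Q̄) = (-646/25.1)(70.55/3114.0).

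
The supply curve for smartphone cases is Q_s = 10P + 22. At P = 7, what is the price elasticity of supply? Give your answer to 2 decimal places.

0.76

At P = 7, Q_s = 92.
dQ_s/dP = 10.
ε_s = (dQ_s/dP)(P/Q_s) = (10)(7/92).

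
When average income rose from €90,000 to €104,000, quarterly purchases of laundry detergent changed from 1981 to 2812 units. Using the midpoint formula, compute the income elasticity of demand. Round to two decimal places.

ΔQ = 831, ΔI = 14000. Midpoints: Ī = 97,000, Q̄ = 2396.5.
ε_I = (ΔQ/ΔI)(Ī/Q̄) = (831/14000)(97000/2396.5).

2.40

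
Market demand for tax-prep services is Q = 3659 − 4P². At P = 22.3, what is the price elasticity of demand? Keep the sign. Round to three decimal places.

At P = 22.3, Q = 1669.840.
dQ/dP = −8P = -178.400.
ε = (dQ/dP)(P/Q) = (-178.400)(22.3/1669.840).

-2.382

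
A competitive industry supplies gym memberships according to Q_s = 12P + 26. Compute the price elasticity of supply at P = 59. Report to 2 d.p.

0.96

At P = 59, Q_s = 734.
dQ_s/dP = 12.
ε_s = (dQ_s/dP)(P/Q_s) = (12)(59/734).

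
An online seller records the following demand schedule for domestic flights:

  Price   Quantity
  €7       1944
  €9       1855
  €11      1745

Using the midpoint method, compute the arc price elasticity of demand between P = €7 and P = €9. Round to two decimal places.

At P = 7, Q = 1944; at P = 9, Q = 1855.
ΔQ = -89, ΔP = 2. Midpoints: P̄ = 8.00, Q̄ = 1899.5.
ε = (ΔQ/ΔP)(P̄/Q̄) = (-89/2)(8.00/1899.5).

-0.19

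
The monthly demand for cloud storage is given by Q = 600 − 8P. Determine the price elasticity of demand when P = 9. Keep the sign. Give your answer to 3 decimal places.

At P = 9, Q = 528.
dQ/dP = −8.
ε = (dQ/dP)(P/Q) = (-8)(9/528).
|ε| < 1, so demand is inelastic at this price.

-0.136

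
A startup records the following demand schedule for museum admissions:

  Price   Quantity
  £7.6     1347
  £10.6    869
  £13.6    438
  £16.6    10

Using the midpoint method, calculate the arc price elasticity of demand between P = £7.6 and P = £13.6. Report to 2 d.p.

-1.80

At P = 7.6, Q = 1347; at P = 13.6, Q = 438.
ΔQ = -909, ΔP = 6.0. Midpoints: P̄ = 10.60, Q̄ = 892.5.
ε = (ΔQ/ΔP)(P̄/Q̄) = (-909/6.0)(10.60/892.5).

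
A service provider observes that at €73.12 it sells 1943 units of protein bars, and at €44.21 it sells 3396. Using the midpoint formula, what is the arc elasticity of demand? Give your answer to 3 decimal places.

-1.105

ΔQ = 3396 − 1943 = 1453; ΔP = 44.21 − 73.12 = -28.91.
Midpoints: P̄ = 58.67, Q̄ = 2669.5.
ε = (ΔQ/ΔP)(P̄/Q̄) = (1453/-28.91)(58.67/2669.5).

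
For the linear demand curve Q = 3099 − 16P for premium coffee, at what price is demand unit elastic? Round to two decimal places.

For linear demand Q = a − bP, ε = −bP/(a − bP). |ε| = 1 when bP = a − bP, i.e. P = a/(2b).
P = 3099/(2·16) = 3099/32 = 96.8438.

96.84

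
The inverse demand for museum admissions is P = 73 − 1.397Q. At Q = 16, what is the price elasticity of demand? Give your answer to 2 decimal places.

-2.27

At Q = 16, P = 73 − 1.397(16) = 50.65.
dP/dQ = −1.397, so dQ/dP = 1/(−1.397) = -0.716.
ε = (dQ/dP)(P/Q) = (-0.716)(50.65/16).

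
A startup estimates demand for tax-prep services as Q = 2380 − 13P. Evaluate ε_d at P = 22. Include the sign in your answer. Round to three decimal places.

-0.137

At P = 22, Q = 2094.
dQ/dP = −13.
ε = (dQ/dP)(P/Q) = (-13)(22/2094).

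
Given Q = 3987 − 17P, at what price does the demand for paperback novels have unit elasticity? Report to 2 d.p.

117.26

For linear demand Q = a − bP, ε = −bP/(a − bP). |ε| = 1 when bP = a − bP, i.e. P = a/(2b).
P = 3987/(2·17) = 3987/34 = 117.2647.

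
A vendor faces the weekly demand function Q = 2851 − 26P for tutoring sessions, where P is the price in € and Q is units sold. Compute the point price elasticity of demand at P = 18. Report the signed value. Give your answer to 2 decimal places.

-0.20

At P = 18, Q = 2383.
dQ/dP = −26.
ε = (dQ/dP)(P/Q) = (-26)(18/2383).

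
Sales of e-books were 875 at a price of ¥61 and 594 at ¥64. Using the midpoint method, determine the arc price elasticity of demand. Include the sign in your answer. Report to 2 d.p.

-7.97

ΔQ = 594 − 875 = -281; ΔP = 64 − 61 = 3.
Midpoints: P̄ = 62.50, Q̄ = 734.5.
ε = (ΔQ/ΔP)(P̄/Q̄) = (-281/3)(62.50/734.5).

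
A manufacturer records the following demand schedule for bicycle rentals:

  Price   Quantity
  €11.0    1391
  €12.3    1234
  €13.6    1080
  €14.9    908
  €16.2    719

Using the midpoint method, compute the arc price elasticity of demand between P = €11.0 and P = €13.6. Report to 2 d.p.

At P = 11.0, Q = 1391; at P = 13.6, Q = 1080.
ΔQ = -311, ΔP = 2.6. Midpoints: P̄ = 12.30, Q̄ = 1235.5.
ε = (ΔQ/ΔP)(P̄/Q̄) = (-311/2.6)(12.30/1235.5).

-1.19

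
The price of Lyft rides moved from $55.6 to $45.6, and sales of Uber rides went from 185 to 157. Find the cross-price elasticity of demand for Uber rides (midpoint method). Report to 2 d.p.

0.83

ΔQ_x = 157 − 185 = -28; ΔP_y = 45.6 − 55.6 = -10.
Midpoints: P̄_y = 50.60, Q̄_x = 171.0.
ε_xy = (ΔQ_x/ΔP_y)(P̄_y/Q̄_x) = (-28/-10)(50.60/171.0).
ε_xy > 0, so the goods are substitutes.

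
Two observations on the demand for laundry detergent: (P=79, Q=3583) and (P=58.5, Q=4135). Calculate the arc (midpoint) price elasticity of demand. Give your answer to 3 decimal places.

ΔQ = 4135 − 3583 = 552; ΔP = 58.5 − 79 = -20.5.
Midpoints: P̄ = 68.75, Q̄ = 3859.0.
ε = (ΔQ/ΔP)(P̄/Q̄) = (552/-20.5)(68.75/3859.0).

-0.480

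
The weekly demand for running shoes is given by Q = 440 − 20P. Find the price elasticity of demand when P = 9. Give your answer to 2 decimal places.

-0.69

At P = 9, Q = 260.
dQ/dP = −20.
ε = (dQ/dP)(P/Q) = (-20)(9/260).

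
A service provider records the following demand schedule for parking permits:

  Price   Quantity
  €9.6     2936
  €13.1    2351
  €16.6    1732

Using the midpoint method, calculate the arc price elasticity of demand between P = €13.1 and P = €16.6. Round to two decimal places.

-1.29

At P = 13.1, Q = 2351; at P = 16.6, Q = 1732.
ΔQ = -619, ΔP = 3.5. Midpoints: P̄ = 14.85, Q̄ = 2041.5.
ε = (ΔQ/ΔP)(P̄/Q̄) = (-619/3.5)(14.85/2041.5).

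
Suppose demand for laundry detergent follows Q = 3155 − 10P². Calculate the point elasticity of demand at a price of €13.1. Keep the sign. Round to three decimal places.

At P = 13.1, Q = 1438.900.
dQ/dP = −20P = -262.
ε = (dQ/dP)(P/Q) = (-262)(13.1/1438.900).

-2.385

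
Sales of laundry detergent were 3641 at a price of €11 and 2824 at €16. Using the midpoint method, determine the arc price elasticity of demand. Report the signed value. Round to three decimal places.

-0.682

ΔQ = 2824 − 3641 = -817; ΔP = 16 − 11 = 5.
Midpoints: P̄ = 13.50, Q̄ = 3232.5.
ε = (ΔQ/ΔP)(P̄/Q̄) = (-817/5)(13.50/3232.5).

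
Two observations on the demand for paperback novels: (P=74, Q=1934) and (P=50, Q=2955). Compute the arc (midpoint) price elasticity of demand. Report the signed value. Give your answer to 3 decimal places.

ΔQ = 2955 − 1934 = 1021; ΔP = 50 − 74 = -24.
Midpoints: P̄ = 62.00, Q̄ = 2444.5.
ε = (ΔQ/ΔP)(P̄/Q̄) = (1021/-24)(62.00/2444.5).

-1.079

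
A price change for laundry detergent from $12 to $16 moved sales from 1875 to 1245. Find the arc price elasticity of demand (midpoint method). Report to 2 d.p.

-1.41

ΔQ = 1245 − 1875 = -630; ΔP = 16 − 12 = 4.
Midpoints: P̄ = 14.00, Q̄ = 1560.0.
ε = (ΔQ/ΔP)(P̄/Q̄) = (-630/4)(14.00/1560.0).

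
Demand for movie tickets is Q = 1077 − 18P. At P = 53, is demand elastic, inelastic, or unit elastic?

Q = 123, dQ/dP = -18.
ε = (dQ/dP)(P/Q) ≈ -7.756.
|ε| = 7.76 > 1.

elastic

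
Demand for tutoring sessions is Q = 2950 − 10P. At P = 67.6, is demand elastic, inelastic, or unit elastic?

Q = 2274, dQ/dP = -10.
ε = (dQ/dP)(P/Q) ≈ -0.297.
|ε| = 0.30 < 1.

inelastic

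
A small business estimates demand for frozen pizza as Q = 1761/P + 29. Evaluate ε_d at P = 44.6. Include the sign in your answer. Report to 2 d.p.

-0.58

At P = 44.6, Q = 68.484.
dQ/dP = −1761/P² = -0.885.
ε = (dQ/dP)(P/Q) = (-0.885)(44.6/68.484).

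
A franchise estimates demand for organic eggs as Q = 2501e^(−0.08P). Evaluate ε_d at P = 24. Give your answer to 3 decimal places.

At P = 24, Q = 366.664.
dQ/dP = −0.08·2501e^(−0.08P) = −0.08Q = -29.333.
ε = (dQ/dP)(P/Q) = (-29.333)(24/366.664).

-1.920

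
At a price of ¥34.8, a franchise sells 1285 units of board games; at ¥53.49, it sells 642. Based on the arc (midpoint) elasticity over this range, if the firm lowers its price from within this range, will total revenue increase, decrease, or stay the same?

Arc ε = (-643/18.69)(44.14/963.5) ≈ -1.576.
|ε| = 1.58 > 1, so demand is elastic. A price cut therefore raises total revenue.

increase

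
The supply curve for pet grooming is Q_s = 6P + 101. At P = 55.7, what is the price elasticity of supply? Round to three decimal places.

At P = 55.7, Q_s = 435.20.
dQ_s/dP = 6.
ε_s = (dQ_s/dP)(P/Q_s) = (6)(55.7/435.20).

0.768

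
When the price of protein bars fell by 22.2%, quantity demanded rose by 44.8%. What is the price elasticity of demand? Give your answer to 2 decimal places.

ε = %ΔQ / %ΔP = (44.8)/(-22.2) = -2.018.

-2.02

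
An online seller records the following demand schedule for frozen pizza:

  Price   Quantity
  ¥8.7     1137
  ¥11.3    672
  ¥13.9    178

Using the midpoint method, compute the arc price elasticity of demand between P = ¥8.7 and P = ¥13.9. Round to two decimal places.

-3.17

At P = 8.7, Q = 1137; at P = 13.9, Q = 178.
ΔQ = -959, ΔP = 5.2. Midpoints: P̄ = 11.30, Q̄ = 657.5.
ε = (ΔQ/ΔP)(P̄/Q̄) = (-959/5.2)(11.30/657.5).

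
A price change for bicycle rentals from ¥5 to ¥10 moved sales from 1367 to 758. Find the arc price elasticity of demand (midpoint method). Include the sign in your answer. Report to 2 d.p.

-0.86

ΔQ = 758 − 1367 = -609; ΔP = 10 − 5 = 5.
Midpoints: P̄ = 7.50, Q̄ = 1062.5.
ε = (ΔQ/ΔP)(P̄/Q̄) = (-609/5)(7.50/1062.5).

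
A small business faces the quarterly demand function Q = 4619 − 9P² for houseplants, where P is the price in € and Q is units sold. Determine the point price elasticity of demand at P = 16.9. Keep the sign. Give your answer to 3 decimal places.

-2.510

At P = 16.9, Q = 2048.510.
dQ/dP = −18P = -304.200.
ε = (dQ/dP)(P/Q) = (-304.200)(16.9/2048.510).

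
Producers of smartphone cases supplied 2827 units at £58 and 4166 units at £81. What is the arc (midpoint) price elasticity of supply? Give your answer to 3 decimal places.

1.157

ΔQ = 4166 − 2827 = 1339; ΔP = 81 − 58 = 23.
Midpoints: P̄ = 69.50, Q̄ = 3496.5.
ε_s = (ΔQ/ΔP)(P̄/Q̄) = (1339/23)(69.50/3496.5).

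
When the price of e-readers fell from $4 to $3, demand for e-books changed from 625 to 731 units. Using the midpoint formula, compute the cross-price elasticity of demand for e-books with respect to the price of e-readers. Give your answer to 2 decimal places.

-0.55

ΔQ_x = 731 − 625 = 106; ΔP_y = 3 − 4 = -1.
Midpoints: P̄_y = 3.50, Q̄_x = 678.0.
ε_xy = (ΔQ_x/ΔP_y)(P̄_y/Q̄_x) = (106/-1)(3.50/678.0).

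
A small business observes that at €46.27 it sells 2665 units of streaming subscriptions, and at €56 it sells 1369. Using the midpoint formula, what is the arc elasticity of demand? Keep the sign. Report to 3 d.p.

-3.377

ΔQ = 1369 − 2665 = -1296; ΔP = 56 − 46.27 = 9.73.
Midpoints: P̄ = 51.14, Q̄ = 2017.0.
ε = (ΔQ/ΔP)(P̄/Q̄) = (-1296/9.73)(51.14/2017.0).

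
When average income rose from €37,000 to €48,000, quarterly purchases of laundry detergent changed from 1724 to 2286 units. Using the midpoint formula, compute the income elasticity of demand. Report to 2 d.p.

ΔQ = 562, ΔI = 11000. Midpoints: Ī = 42,500, Q̄ = 2005.0.
ε_I = (ΔQ/ΔI)(Ī/Q̄) = (562/11000)(42500/2005.0).

1.08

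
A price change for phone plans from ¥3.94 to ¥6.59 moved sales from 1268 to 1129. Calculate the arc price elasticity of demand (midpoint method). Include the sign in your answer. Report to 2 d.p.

ΔQ = 1129 − 1268 = -139; ΔP = 6.59 − 3.94 = 2.65.
Midpoints: P̄ = 5.26, Q̄ = 1198.5.
ε = (ΔQ/ΔP)(P̄/Q̄) = (-139/2.65)(5.26/1198.5).

-0.23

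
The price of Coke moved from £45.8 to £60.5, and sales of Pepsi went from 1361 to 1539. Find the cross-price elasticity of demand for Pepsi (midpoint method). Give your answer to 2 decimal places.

ΔQ_x = 1539 − 1361 = 178; ΔP_y = 60.5 − 45.8 = 14.7.
Midpoints: P̄_y = 53.15, Q̄_x = 1450.0.
ε_xy = (ΔQ_x/ΔP_y)(P̄_y/Q̄_x) = (178/14.7)(53.15/1450.0).

0.44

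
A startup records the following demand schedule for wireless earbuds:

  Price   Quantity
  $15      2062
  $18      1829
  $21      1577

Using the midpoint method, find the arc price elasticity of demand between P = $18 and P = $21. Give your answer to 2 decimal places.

At P = 18, Q = 1829; at P = 21, Q = 1577.
ΔQ = -252, ΔP = 3. Midpoints: P̄ = 19.50, Q̄ = 1703.0.
ε = (ΔQ/ΔP)(P̄/Q̄) = (-252/3)(19.50/1703.0).

-0.96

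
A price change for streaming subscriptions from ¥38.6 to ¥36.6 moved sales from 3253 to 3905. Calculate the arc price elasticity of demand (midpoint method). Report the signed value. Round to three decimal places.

-3.425

ΔQ = 3905 − 3253 = 652; ΔP = 36.6 − 38.6 = -2.
Midpoints: P̄ = 37.60, Q̄ = 3579.0.
ε = (ΔQ/ΔP)(P̄/Q̄) = (652/-2)(37.60/3579.0).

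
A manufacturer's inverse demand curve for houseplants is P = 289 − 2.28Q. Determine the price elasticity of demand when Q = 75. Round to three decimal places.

At Q = 75, P = 289 − 2.28(75) = 118.00.
dP/dQ = −2.28, so dQ/dP = 1/(−2.28) = -0.439.
ε = (dQ/dP)(P/Q) = (-0.439)(118.00/75).

-0.690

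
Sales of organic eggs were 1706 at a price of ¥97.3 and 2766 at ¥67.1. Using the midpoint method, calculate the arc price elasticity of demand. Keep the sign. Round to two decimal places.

-1.29

ΔQ = 2766 − 1706 = 1060; ΔP = 67.1 − 97.3 = -30.2.
Midpoints: P̄ = 82.20, Q̄ = 2236.0.
ε = (ΔQ/ΔP)(P̄/Q̄) = (1060/-30.2)(82.20/2236.0).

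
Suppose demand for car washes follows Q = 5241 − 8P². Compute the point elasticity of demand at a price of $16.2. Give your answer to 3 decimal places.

At P = 16.2, Q = 3141.480.
dQ/dP = −16P = -259.200.
ε = (dQ/dP)(P/Q) = (-259.200)(16.2/3141.480).

-1.337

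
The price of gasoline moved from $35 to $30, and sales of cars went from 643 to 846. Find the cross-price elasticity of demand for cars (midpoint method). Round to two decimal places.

ΔQ_x = 846 − 643 = 203; ΔP_y = 30 − 35 = -5.
Midpoints: P̄_y = 32.50, Q̄_x = 744.5.
ε_xy = (ΔQ_x/ΔP_y)(P̄_y/Q̄_x) = (203/-5)(32.50/744.5).
ε_xy < 0, so the goods are complements.

-1.77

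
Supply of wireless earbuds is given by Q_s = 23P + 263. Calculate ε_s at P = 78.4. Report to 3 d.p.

0.873

At P = 78.4, Q_s = 2066.20.
dQ_s/dP = 23.
ε_s = (dQ_s/dP)(P/Q_s) = (23)(78.4/2066.20).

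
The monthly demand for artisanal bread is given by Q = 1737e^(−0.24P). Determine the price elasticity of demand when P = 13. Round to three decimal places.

At P = 13, Q = 76.701.
dQ/dP = −0.24·1737e^(−0.24P) = −0.24Q = -18.408.
ε = (dQ/dP)(P/Q) = (-18.408)(13/76.701).
|ε| > 1, so demand is elastic at this price.

-3.120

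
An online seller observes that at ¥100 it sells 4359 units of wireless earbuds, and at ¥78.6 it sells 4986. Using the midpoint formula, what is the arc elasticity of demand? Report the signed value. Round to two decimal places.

ΔQ = 4986 − 4359 = 627; ΔP = 78.6 − 100 = -21.4.
Midpoints: P̄ = 89.30, Q̄ = 4672.5.
ε = (ΔQ/ΔP)(P̄/Q̄) = (627/-21.4)(89.30/4672.5).

-0.56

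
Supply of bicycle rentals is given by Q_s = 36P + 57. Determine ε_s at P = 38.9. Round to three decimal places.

At P = 38.9, Q_s = 1457.40.
dQ_s/dP = 36.
ε_s = (dQ_s/dP)(P/Q_s) = (36)(38.9/1457.40).

0.961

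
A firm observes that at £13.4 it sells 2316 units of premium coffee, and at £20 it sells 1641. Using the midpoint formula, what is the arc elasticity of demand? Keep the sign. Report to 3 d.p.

ΔQ = 1641 − 2316 = -675; ΔP = 20 − 13.4 = 6.6.
Midpoints: P̄ = 16.70, Q̄ = 1978.5.
ε = (ΔQ/ΔP)(P̄/Q̄) = (-675/6.6)(16.70/1978.5).

-0.863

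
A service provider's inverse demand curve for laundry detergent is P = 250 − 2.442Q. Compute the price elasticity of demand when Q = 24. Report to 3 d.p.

-3.266

At Q = 24, P = 250 − 2.442(24) = 191.39.
dP/dQ = −2.442, so dQ/dP = 1/(−2.442) = -0.410.
ε = (dQ/dP)(P/Q) = (-0.410)(191.39/24).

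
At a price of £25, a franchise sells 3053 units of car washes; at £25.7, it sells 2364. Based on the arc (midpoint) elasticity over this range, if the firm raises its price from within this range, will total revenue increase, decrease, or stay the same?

decrease

Arc ε = (-689/0.7)(25.35/2708.5) ≈ -9.212.
|ε| = 9.21 > 1, so demand is elastic. A price rise therefore reduces total revenue.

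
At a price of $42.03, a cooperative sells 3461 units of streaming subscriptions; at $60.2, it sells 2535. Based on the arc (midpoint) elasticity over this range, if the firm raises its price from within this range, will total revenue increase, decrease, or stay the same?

Arc ε = (-926/18.17)(51.12/2998.0) ≈ -0.869.
|ε| = 0.87 < 1, so demand is inelastic. A price rise therefore raises total revenue.

increase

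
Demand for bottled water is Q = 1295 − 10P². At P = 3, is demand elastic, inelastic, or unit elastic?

inelastic

Q = 1205, dQ/dP = -60.
ε = (dQ/dP)(P/Q) ≈ -0.149.
|ε| = 0.15 < 1.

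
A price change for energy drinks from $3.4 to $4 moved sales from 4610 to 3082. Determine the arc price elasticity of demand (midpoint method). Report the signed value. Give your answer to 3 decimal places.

-2.450

ΔQ = 3082 − 4610 = -1528; ΔP = 4 − 3.4 = 0.6.
Midpoints: P̄ = 3.70, Q̄ = 3846.0.
ε = (ΔQ/ΔP)(P̄/Q̄) = (-1528/0.6)(3.70/3846.0).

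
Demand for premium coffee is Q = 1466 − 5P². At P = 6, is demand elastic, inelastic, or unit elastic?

inelastic

Q = 1286, dQ/dP = -60.
ε = (dQ/dP)(P/Q) ≈ -0.280.
|ε| = 0.28 < 1.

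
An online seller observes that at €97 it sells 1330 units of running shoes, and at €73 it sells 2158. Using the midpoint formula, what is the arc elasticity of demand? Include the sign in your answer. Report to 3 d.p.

ΔQ = 2158 − 1330 = 828; ΔP = 73 − 97 = -24.
Midpoints: P̄ = 85.00, Q̄ = 1744.0.
ε = (ΔQ/ΔP)(P̄/Q̄) = (828/-24)(85.00/1744.0).

-1.681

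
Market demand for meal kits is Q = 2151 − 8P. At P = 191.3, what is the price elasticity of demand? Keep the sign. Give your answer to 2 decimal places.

-2.47

At P = 191.3, Q = 620.600.
dQ/dP = −8.
ε = (dQ/dP)(P/Q) = (-8)(191.3/620.600).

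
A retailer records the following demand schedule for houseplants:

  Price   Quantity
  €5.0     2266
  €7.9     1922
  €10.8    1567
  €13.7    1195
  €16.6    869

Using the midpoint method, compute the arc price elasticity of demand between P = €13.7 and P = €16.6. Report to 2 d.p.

-1.65

At P = 13.7, Q = 1195; at P = 16.6, Q = 869.
ΔQ = -326, ΔP = 2.9. Midpoints: P̄ = 15.15, Q̄ = 1032.0.
ε = (ΔQ/ΔP)(P̄/Q̄) = (-326/2.9)(15.15/1032.0).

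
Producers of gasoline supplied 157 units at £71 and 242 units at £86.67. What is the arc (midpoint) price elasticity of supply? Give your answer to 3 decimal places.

2.144

ΔQ = 242 − 157 = 85; ΔP = 86.67 − 71 = 15.67.
Midpoints: P̄ = 78.84, Q̄ = 199.5.
ε_s = (ΔQ/ΔP)(P̄/Q̄) = (85/15.67)(78.84/199.5).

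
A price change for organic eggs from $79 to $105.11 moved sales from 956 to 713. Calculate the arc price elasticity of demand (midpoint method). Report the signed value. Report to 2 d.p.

ΔQ = 713 − 956 = -243; ΔP = 105.11 − 79 = 26.11.
Midpoints: P̄ = 92.06, Q̄ = 834.5.
ε = (ΔQ/ΔP)(P̄/Q̄) = (-243/26.11)(92.06/834.5).

-1.03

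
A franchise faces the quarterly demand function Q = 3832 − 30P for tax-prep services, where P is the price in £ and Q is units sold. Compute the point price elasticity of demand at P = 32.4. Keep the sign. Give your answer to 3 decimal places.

At P = 32.4, Q = 2860.
dQ/dP = −30.
ε = (dQ/dP)(P/Q) = (-30)(32.4/2860).
|ε| < 1, so demand is inelastic at this price.

-0.340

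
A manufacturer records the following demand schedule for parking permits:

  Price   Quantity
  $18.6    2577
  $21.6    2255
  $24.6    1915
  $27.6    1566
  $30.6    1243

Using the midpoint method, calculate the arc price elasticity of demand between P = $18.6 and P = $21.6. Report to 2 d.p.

-0.89

At P = 18.6, Q = 2577; at P = 21.6, Q = 2255.
ΔQ = -322, ΔP = 3.0. Midpoints: P̄ = 20.10, Q̄ = 2416.0.
ε = (ΔQ/ΔP)(P̄/Q̄) = (-322/3.0)(20.10/2416.0).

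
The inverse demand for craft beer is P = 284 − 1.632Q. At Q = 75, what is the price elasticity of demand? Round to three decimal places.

-1.320

At Q = 75, P = 284 − 1.632(75) = 161.60.
dP/dQ = −1.632, so dQ/dP = 1/(−1.632) = -0.613.
ε = (dQ/dP)(P/Q) = (-0.613)(161.60/75).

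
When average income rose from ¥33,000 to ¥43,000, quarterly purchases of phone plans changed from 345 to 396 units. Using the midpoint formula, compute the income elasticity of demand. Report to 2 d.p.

ΔQ = 51, ΔI = 10000. Midpoints: Ī = 38,000, Q̄ = 370.5.
ε_I = (ΔQ/ΔI)(Ī/Q̄) = (51/10000)(38000/370.5).

0.52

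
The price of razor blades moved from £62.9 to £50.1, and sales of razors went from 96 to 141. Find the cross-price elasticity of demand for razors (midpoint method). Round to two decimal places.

-1.68

ΔQ_x = 141 − 96 = 45; ΔP_y = 50.1 − 62.9 = -12.8.
Midpoints: P̄_y = 56.50, Q̄_x = 118.5.
ε_xy = (ΔQ_x/ΔP_y)(P̄_y/Q̄_x) = (45/-12.8)(56.50/118.5).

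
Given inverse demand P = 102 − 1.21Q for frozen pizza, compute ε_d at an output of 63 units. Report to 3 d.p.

-0.338

At Q = 63, P = 102 − 1.21(63) = 25.77.
dP/dQ = −1.21, so dQ/dP = 1/(−1.21) = -0.826.
ε = (dQ/dP)(P/Q) = (-0.826)(25.77/63).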